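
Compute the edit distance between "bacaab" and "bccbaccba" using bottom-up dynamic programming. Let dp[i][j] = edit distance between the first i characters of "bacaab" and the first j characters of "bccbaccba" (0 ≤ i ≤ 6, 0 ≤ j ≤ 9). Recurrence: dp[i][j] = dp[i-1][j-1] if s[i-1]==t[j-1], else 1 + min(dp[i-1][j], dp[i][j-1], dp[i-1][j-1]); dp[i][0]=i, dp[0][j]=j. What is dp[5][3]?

   ''  b  c  c  b  a  c  c  b  a
''  0  1  2  3  4  5  6  7  8  9
 b  1  0  1  2  3  4  5  6  7  8
 a  2  1  1  2  3  3  4  5  6  7
 c  3  2  1  1  2  3  3  4  5  6
 a  4  3  2  2  2  2  3  4  5  5
 a  5  4  3  3  3  2  3  4  5  5
 b  6  5  4  4  3  3  3  4  4  5

3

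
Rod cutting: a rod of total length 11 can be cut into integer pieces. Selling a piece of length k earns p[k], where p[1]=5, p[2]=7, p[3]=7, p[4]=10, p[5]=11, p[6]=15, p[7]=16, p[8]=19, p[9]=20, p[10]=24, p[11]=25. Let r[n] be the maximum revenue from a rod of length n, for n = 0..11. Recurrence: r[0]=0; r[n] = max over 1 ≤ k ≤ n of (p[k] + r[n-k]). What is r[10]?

50

   n    0    1    2    3    4    5    6    7    8    9   10   11
r[n]    0    5   10   15   20   25   30   35   40   45   50   55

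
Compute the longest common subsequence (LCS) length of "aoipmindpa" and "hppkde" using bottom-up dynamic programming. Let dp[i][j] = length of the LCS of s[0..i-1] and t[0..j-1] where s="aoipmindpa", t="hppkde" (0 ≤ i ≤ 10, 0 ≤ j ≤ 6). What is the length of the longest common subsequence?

   ''  h  p  p  k  d  e
''  0  0  0  0  0  0  0
 a  0  0  0  0  0  0  0
 o  0  0  0  0  0  0  0
 i  0  0  0  0  0  0  0
 p  0  0  1  1  1  1  1
 m  0  0  1  1  1  1  1
 i  0  0  1  1  1  1  1
 n  0  0  1  1  1  1  1
 d  0  0  1  1  1  2  2
 p  0  0  1  2  2  2  2
 a  0  0  1  2  2  2  2

2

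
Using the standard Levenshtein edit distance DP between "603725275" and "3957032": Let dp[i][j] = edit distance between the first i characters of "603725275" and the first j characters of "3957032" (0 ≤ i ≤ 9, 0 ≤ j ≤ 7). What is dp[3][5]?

5

   ''  3  9  5  7  0  3  2
''  0  1  2  3  4  5  6  7
 6  1  1  2  3  4  5  6  7
 0  2  2  2  3  4  4  5  6
 3  3  2  3  3  4  5  4  5
 7  4  3  3  4  3  4  5  5
 2  5  4  4  4  4  4  5  5
 5  6  5  5  4  5  5  5  6
 2  7  6  6  5  5  6  6  5
 7  8  7  7  6  5  6  7  6
 5  9  8  8  7  6  6  7  7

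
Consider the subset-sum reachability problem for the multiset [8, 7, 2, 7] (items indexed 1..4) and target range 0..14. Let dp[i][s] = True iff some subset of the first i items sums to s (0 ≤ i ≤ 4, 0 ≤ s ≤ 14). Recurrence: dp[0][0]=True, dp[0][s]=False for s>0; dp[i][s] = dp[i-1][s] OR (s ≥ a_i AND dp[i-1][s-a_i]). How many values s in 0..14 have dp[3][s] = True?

i\s   0   1   2   3   4   5   6   7   8   9  10  11  12  13  14
  0   T   F   F   F   F   F   F   F   F   F   F   F   F   F   F
  1   T   F   F   F   F   F   F   F   T   F   F   F   F   F   F
  2   T   F   F   F   F   F   F   T   T   F   F   F   F   F   F
  3   T   F   T   F   F   F   F   T   T   T   T   F   F   F   F
  4   T   F   T   F   F   F   F   T   T   T   T   F   F   F   T

6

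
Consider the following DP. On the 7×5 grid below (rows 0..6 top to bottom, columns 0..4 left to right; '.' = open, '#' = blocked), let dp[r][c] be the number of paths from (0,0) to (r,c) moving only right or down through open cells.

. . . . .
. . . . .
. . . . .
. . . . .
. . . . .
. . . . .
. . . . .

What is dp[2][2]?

6

r\c   0   1   2   3   4
  0   1   1   1   1   1
  1   1   2   3   4   5
  2   1   3   6  10  15
  3   1   4  10  20  35
  4   1   5  15  35  70
  5   1   6  21  56 126
  6   1   7  28  84 210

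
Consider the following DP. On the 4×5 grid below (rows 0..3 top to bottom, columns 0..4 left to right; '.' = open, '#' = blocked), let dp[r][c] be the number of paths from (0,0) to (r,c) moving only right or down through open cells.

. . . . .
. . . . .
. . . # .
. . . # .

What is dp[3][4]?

r\c   0   1   2   3   4
  0   1   1   1   1   1
  1   1   2   3   4   5
  2   1   3   6   0   5
  3   1   4  10   0   5

5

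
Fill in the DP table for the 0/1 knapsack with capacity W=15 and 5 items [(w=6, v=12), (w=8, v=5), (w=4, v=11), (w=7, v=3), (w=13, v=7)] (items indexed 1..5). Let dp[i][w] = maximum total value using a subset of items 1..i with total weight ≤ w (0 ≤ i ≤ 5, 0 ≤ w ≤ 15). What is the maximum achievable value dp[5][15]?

i\w   0   1   2   3   4   5   6   7   8   9  10  11  12  13  14  15
  0   0   0   0   0   0   0   0   0   0   0   0   0   0   0   0   0
  1   0   0   0   0   0   0  12  12  12  12  12  12  12  12  12  12
  2   0   0   0   0   0   0  12  12  12  12  12  12  12  12  17  17
  3   0   0   0   0  11  11  12  12  12  12  23  23  23  23  23  23
  4   0   0   0   0  11  11  12  12  12  12  23  23  23  23  23  23
  5   0   0   0   0  11  11  12  12  12  12  23  23  23  23  23  23

23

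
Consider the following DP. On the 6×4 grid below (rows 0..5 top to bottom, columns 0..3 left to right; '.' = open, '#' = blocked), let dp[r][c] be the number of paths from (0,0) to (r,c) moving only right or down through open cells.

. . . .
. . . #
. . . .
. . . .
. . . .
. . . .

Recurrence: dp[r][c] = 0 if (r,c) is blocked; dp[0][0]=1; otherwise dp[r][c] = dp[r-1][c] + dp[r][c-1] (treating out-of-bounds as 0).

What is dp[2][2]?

r\c   0   1   2   3
  0   1   1   1   1
  1   1   2   3   0
  2   1   3   6   6
  3   1   4  10  16
  4   1   5  15  31
  5   1   6  21  52

6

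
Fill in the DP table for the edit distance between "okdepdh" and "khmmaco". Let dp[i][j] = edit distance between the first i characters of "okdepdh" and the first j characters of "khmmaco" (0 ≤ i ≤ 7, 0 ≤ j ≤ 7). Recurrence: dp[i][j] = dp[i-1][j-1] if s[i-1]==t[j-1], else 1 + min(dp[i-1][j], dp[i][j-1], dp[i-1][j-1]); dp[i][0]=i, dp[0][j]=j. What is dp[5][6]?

6

   ''  k  h  m  m  a  c  o
''  0  1  2  3  4  5  6  7
 o  1  1  2  3  4  5  6  6
 k  2  1  2  3  4  5  6  7
 d  3  2  2  3  4  5  6  7
 e  4  3  3  3  4  5  6  7
 p  5  4  4  4  4  5  6  7
 d  6  5  5  5  5  5  6  7
 h  7  6  5  6  6  6  6  7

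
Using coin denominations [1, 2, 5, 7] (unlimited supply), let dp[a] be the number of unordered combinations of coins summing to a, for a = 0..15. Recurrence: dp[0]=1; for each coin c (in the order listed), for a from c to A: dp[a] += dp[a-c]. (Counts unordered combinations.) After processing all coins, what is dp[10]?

after  coin     0     1     2     3     4     5     6     7     8     9    10    11    12    13    14    15
          1     1     1     1     1     1     1     1     1     1     1     1     1     1     1     1     1
          2     1     1     2     2     3     3     4     4     5     5     6     6     7     7     8     8
          5     1     1     2     2     3     4     5     6     7     8    10    11    13    14    16    18
          7     1     1     2     2     3     4     5     7     8    10    12    14    17    19    23    26

12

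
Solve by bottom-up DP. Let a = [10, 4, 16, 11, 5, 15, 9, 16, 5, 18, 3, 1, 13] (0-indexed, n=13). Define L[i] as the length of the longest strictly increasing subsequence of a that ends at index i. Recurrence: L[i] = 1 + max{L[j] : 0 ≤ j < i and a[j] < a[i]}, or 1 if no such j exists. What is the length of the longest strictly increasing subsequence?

   i    0    1    2    3    4    5    6    7    8    9   10   11   12
a[i]   10    4   16   11    5   15    9   16    5   18    3    1   13
L[i]    1    1    2    2    2    3    3    4    2    5    1    1    4

5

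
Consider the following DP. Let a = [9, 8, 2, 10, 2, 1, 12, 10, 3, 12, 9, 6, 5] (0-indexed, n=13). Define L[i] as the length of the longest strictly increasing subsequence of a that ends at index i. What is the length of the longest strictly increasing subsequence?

3

   i    0    1    2    3    4    5    6    7    8    9   10   11   12
a[i]    9    8    2   10    2    1   12   10    3   12    9    6    5
L[i]    1    1    1    2    1    1    3    2    2    3    3    3    3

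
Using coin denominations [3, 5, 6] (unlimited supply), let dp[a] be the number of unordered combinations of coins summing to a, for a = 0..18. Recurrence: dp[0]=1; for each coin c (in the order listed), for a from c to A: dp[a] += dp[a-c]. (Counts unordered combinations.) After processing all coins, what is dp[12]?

after  coin     0     1     2     3     4     5     6     7     8     9    10    11    12    13    14    15    16    17    18
          3     1     0     0     1     0     0     1     0     0     1     0     0     1     0     0     1     0     0     1
          5     1     0     0     1     0     1     1     0     1     1     1     1     1     1     1     2     1     1     2
          6     1     0     0     1     0     1     2     0     1     2     1     2     3     1     2     4     2     3     5

3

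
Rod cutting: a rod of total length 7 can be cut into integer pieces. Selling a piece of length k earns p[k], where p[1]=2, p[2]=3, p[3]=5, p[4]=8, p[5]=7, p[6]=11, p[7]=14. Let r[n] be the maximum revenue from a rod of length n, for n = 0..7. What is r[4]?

   n    0    1    2    3    4    5    6    7
r[n]    0    2    4    6    8   10   12   14

8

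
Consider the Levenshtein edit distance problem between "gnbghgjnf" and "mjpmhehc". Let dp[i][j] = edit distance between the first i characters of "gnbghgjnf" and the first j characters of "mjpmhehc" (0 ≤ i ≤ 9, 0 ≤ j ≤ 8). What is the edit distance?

   ''  m  j  p  m  h  e  h  c
''  0  1  2  3  4  5  6  7  8
 g  1  1  2  3  4  5  6  7  8
 n  2  2  2  3  4  5  6  7  8
 b  3  3  3  3  4  5  6  7  8
 g  4  4  4  4  4  5  6  7  8
 h  5  5  5  5  5  4  5  6  7
 g  6  6  6  6  6  5  5  6  7
 j  7  7  6  7  7  6  6  6  7
 n  8  8  7  7  8  7  7  7  7
 f  9  9  8  8  8  8  8  8  8

8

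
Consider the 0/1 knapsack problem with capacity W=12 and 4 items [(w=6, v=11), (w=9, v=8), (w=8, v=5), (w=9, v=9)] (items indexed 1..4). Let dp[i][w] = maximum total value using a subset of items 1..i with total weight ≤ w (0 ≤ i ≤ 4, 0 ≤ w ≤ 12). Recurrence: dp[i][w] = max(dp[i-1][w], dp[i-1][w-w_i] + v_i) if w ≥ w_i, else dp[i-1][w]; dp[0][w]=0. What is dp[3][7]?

i\w   0   1   2   3   4   5   6   7   8   9  10  11  12
  0   0   0   0   0   0   0   0   0   0   0   0   0   0
  1   0   0   0   0   0   0  11  11  11  11  11  11  11
  2   0   0   0   0   0   0  11  11  11  11  11  11  11
  3   0   0   0   0   0   0  11  11  11  11  11  11  11
  4   0   0   0   0   0   0  11  11  11  11  11  11  11

11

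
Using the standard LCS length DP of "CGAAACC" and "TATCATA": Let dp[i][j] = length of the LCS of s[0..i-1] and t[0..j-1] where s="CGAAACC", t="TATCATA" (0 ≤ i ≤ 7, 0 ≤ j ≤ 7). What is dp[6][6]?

2

   ''  T  A  T  C  A  T  A
''  0  0  0  0  0  0  0  0
 C  0  0  0  0  1  1  1  1
 G  0  0  0  0  1  1  1  1
 A  0  0  1  1  1  2  2  2
 A  0  0  1  1  1  2  2  3
 A  0  0  1  1  1  2  2  3
 C  0  0  1  1  2  2  2  3
 C  0  0  1  1  2  2  2  3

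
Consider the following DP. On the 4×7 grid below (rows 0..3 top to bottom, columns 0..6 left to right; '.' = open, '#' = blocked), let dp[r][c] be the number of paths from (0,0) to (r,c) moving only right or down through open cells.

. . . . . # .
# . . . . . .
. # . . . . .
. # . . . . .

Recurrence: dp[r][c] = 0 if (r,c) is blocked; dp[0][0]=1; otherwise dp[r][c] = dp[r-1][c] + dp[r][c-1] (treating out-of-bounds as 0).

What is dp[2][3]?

5

r\c   0   1   2   3   4   5   6
  0   1   1   1   1   1   0   0
  1   0   1   2   3   4   4   4
  2   0   0   2   5   9  13  17
  3   0   0   2   7  16  29  46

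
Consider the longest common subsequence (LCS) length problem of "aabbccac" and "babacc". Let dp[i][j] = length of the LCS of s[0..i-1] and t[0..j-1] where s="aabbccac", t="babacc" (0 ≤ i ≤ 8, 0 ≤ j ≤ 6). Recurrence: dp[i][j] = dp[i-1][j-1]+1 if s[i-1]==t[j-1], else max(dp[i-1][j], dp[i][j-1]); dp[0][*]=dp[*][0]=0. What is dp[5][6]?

3

   ''  b  a  b  a  c  c
''  0  0  0  0  0  0  0
 a  0  0  1  1  1  1  1
 a  0  0  1  1  2  2  2
 b  0  1  1  2  2  2  2
 b  0  1  1  2  2  2  2
 c  0  1  1  2  2  3  3
 c  0  1  1  2  2  3  4
 a  0  1  2  2  3  3  4
 c  0  1  2  2  3  4  4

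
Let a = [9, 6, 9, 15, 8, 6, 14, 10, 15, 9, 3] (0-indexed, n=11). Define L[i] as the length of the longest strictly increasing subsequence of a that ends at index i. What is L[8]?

   i    0    1    2    3    4    5    6    7    8    9   10
a[i]    9    6    9   15    8    6   14   10   15    9    3
L[i]    1    1    2    3    2    1    3    3    4    3    1

4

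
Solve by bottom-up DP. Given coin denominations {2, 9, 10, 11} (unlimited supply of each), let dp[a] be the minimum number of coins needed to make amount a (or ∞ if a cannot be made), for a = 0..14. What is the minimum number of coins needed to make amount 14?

3

 a  0  1  2  3  4  5  6  7  8  9 10 11 12 13 14
dp  0  -  1  -  2  -  3  -  4  1  1  1  2  2  3
(- denotes ∞ / unreachable)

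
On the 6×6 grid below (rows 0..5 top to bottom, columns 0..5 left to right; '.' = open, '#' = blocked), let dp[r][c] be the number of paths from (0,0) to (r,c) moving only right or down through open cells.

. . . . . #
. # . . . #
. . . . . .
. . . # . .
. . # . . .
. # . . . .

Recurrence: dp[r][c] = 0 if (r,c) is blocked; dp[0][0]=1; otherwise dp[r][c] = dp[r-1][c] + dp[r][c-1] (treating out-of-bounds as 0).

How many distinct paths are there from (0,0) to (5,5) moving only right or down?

28

r\c   0   1   2   3   4   5
  0   1   1   1   1   1   0
  1   1   0   1   2   3   0
  2   1   1   2   4   7   7
  3   1   2   4   0   7  14
  4   1   3   0   0   7  21
  5   1   0   0   0   7  28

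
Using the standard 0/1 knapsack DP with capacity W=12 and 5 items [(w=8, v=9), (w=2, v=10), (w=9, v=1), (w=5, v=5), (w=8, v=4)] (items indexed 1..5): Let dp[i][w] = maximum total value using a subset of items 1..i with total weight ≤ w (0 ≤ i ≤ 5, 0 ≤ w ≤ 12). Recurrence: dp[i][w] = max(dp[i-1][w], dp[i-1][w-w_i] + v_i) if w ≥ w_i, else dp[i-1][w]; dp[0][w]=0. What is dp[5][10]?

i\w   0   1   2   3   4   5   6   7   8   9  10  11  12
  0   0   0   0   0   0   0   0   0   0   0   0   0   0
  1   0   0   0   0   0   0   0   0   9   9   9   9   9
  2   0   0  10  10  10  10  10  10  10  10  19  19  19
  3   0   0  10  10  10  10  10  10  10  10  19  19  19
  4   0   0  10  10  10  10  10  15  15  15  19  19  19
  5   0   0  10  10  10  10  10  15  15  15  19  19  19

19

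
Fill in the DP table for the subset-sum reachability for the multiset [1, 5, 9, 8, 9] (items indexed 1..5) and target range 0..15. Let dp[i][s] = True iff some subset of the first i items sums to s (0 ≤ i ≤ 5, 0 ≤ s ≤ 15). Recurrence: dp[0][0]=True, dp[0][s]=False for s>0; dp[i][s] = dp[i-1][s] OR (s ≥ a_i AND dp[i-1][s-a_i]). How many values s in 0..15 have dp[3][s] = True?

i\s   0   1   2   3   4   5   6   7   8   9  10  11  12  13  14  15
  0   T   F   F   F   F   F   F   F   F   F   F   F   F   F   F   F
  1   T   T   F   F   F   F   F   F   F   F   F   F   F   F   F   F
  2   T   T   F   F   F   T   T   F   F   F   F   F   F   F   F   F
  3   T   T   F   F   F   T   T   F   F   T   T   F   F   F   T   T
  4   T   T   F   F   F   T   T   F   T   T   T   F   F   T   T   T
  5   T   T   F   F   F   T   T   F   T   T   T   F   F   T   T   T

8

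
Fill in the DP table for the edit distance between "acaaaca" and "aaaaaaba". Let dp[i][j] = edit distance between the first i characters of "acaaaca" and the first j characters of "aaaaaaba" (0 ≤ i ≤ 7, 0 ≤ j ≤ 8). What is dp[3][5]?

3

   ''  a  a  a  a  a  a  b  a
''  0  1  2  3  4  5  6  7  8
 a  1  0  1  2  3  4  5  6  7
 c  2  1  1  2  3  4  5  6  7
 a  3  2  1  1  2  3  4  5  6
 a  4  3  2  1  1  2  3  4  5
 a  5  4  3  2  1  1  2  3  4
 c  6  5  4  3  2  2  2  3  4
 a  7  6  5  4  3  2  2  3  3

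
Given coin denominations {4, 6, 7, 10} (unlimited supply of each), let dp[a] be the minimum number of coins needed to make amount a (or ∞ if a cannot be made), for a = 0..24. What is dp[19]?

 a  0  1  2  3  4  5  6  7  8  9 10 11 12 13 14 15 16 17 18 19 20 21 22 23 24
dp  0  -  -  -  1  -  1  1  2  -  1  2  2  2  2  3  2  2  3  3  2  3  3  3  3
(- denotes ∞ / unreachable)

3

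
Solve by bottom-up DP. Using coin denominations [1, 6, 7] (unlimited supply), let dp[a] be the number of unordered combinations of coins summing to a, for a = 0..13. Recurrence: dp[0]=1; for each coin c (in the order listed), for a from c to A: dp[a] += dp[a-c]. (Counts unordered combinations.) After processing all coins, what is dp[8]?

3

after  coin     0     1     2     3     4     5     6     7     8     9    10    11    12    13
          1     1     1     1     1     1     1     1     1     1     1     1     1     1     1
          6     1     1     1     1     1     1     2     2     2     2     2     2     3     3
          7     1     1     1     1     1     1     2     3     3     3     3     3     4     5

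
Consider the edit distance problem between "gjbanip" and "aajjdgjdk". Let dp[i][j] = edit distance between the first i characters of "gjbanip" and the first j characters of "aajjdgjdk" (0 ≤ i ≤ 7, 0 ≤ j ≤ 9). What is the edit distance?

8

   ''  a  a  j  j  d  g  j  d  k
''  0  1  2  3  4  5  6  7  8  9
 g  1  1  2  3  4  5  5  6  7  8
 j  2  2  2  2  3  4  5  5  6  7
 b  3  3  3  3  3  4  5  6  6  7
 a  4  3  3  4  4  4  5  6  7  7
 n  5  4  4  4  5  5  5  6  7  8
 i  6  5  5  5  5  6  6  6  7  8
 p  7  6  6  6  6  6  7  7  7  8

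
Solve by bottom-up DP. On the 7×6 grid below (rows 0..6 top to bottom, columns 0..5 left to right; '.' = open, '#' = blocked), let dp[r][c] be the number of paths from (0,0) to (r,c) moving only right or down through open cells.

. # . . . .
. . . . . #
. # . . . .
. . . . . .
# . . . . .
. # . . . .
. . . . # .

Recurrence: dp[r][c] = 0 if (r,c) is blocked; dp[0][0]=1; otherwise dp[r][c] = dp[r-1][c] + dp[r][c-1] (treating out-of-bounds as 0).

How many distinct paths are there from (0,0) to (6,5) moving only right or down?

r\c   0   1   2   3   4   5
  0   1   0   0   0   0   0
  1   1   1   1   1   1   0
  2   1   0   1   2   3   3
  3   1   1   2   4   7  10
  4   0   1   3   7  14  24
  5   0   0   3  10  24  48
  6   0   0   3  13   0  48

48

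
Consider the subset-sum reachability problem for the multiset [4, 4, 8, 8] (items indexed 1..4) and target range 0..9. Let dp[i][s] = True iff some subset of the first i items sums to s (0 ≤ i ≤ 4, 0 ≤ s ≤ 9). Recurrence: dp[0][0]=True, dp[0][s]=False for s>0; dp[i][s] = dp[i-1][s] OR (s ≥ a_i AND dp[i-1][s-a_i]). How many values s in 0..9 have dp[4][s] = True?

i\s   0   1   2   3   4   5   6   7   8   9
  0   T   F   F   F   F   F   F   F   F   F
  1   T   F   F   F   T   F   F   F   F   F
  2   T   F   F   F   T   F   F   F   T   F
  3   T   F   F   F   T   F   F   F   T   F
  4   T   F   F   F   T   F   F   F   T   F

3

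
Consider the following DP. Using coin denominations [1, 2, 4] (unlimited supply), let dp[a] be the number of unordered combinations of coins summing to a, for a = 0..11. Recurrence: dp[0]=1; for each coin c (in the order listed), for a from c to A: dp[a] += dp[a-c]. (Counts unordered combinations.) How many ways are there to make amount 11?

after  coin     0     1     2     3     4     5     6     7     8     9    10    11
          1     1     1     1     1     1     1     1     1     1     1     1     1
          2     1     1     2     2     3     3     4     4     5     5     6     6
          4     1     1     2     2     4     4     6     6     9     9    12    12

12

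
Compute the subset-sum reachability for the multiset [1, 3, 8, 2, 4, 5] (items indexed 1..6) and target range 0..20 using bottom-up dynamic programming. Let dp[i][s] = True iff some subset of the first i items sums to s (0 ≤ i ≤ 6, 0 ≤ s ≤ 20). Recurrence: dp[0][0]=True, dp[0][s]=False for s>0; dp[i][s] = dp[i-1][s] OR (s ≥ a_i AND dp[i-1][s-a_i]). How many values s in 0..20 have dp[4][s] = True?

14

i\s   0   1   2   3   4   5   6   7   8   9  10  11  12  13  14  15  16  17  18  19  20
  0   T   F   F   F   F   F   F   F   F   F   F   F   F   F   F   F   F   F   F   F   F
  1   T   T   F   F   F   F   F   F   F   F   F   F   F   F   F   F   F   F   F   F   F
  2   T   T   F   T   T   F   F   F   F   F   F   F   F   F   F   F   F   F   F   F   F
  3   T   T   F   T   T   F   F   F   T   T   F   T   T   F   F   F   F   F   F   F   F
  4   T   T   T   T   T   T   T   F   T   T   T   T   T   T   T   F   F   F   F   F   F
  5   T   T   T   T   T   T   T   T   T   T   T   T   T   T   T   T   T   T   T   F   F
  6   T   T   T   T   T   T   T   T   T   T   T   T   T   T   T   T   T   T   T   T   T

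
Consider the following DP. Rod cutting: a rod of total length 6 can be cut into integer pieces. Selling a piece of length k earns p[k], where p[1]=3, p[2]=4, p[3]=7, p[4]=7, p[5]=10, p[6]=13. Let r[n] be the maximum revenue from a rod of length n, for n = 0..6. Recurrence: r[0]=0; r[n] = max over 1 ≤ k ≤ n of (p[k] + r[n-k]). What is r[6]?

18

   n    0    1    2    3    4    5    6
r[n]    0    3    6    9   12   15   18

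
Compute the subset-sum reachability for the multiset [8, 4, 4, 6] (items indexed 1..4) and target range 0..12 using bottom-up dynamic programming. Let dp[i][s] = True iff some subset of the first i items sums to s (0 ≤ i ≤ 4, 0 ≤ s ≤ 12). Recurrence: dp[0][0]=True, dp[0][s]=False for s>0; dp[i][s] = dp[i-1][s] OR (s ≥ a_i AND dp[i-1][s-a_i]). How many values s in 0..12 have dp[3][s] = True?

4

i\s   0   1   2   3   4   5   6   7   8   9  10  11  12
  0   T   F   F   F   F   F   F   F   F   F   F   F   F
  1   T   F   F   F   F   F   F   F   T   F   F   F   F
  2   T   F   F   F   T   F   F   F   T   F   F   F   T
  3   T   F   F   F   T   F   F   F   T   F   F   F   T
  4   T   F   F   F   T   F   T   F   T   F   T   F   T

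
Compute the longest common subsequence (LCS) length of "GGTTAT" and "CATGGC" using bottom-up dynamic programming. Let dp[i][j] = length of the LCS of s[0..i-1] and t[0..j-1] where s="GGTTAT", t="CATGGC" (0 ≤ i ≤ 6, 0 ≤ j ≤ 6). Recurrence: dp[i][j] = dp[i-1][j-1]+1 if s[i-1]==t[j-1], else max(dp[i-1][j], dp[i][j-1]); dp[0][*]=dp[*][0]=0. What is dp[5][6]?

   ''  C  A  T  G  G  C
''  0  0  0  0  0  0  0
 G  0  0  0  0  1  1  1
 G  0  0  0  0  1  2  2
 T  0  0  0  1  1  2  2
 T  0  0  0  1  1  2  2
 A  0  0  1  1  1  2  2
 T  0  0  1  2  2  2  2

2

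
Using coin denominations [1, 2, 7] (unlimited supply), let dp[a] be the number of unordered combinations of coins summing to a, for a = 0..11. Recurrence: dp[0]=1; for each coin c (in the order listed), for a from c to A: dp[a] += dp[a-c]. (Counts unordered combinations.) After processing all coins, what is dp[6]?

after  coin     0     1     2     3     4     5     6     7     8     9    10    11
          1     1     1     1     1     1     1     1     1     1     1     1     1
          2     1     1     2     2     3     3     4     4     5     5     6     6
          7     1     1     2     2     3     3     4     5     6     7     8     9

4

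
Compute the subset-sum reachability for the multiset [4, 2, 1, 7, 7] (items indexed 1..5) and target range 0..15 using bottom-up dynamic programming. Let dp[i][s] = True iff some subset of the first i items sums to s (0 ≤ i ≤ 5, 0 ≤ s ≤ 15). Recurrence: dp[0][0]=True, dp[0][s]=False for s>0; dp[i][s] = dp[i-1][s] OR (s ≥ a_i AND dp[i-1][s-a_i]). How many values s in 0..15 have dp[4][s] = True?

15

i\s   0   1   2   3   4   5   6   7   8   9  10  11  12  13  14  15
  0   T   F   F   F   F   F   F   F   F   F   F   F   F   F   F   F
  1   T   F   F   F   T   F   F   F   F   F   F   F   F   F   F   F
  2   T   F   T   F   T   F   T   F   F   F   F   F   F   F   F   F
  3   T   T   T   T   T   T   T   T   F   F   F   F   F   F   F   F
  4   T   T   T   T   T   T   T   T   T   T   T   T   T   T   T   F
  5   T   T   T   T   T   T   T   T   T   T   T   T   T   T   T   T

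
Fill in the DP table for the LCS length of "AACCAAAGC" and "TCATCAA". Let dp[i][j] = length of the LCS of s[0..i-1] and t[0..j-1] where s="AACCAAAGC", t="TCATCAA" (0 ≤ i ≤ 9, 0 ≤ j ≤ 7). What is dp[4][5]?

2

   ''  T  C  A  T  C  A  A
''  0  0  0  0  0  0  0  0
 A  0  0  0  1  1  1  1  1
 A  0  0  0  1  1  1  2  2
 C  0  0  1  1  1  2  2  2
 C  0  0  1  1  1  2  2  2
 A  0  0  1  2  2  2  3  3
 A  0  0  1  2  2  2  3  4
 A  0  0  1  2  2  2  3  4
 G  0  0  1  2  2  2  3  4
 C  0  0  1  2  2  3  3  4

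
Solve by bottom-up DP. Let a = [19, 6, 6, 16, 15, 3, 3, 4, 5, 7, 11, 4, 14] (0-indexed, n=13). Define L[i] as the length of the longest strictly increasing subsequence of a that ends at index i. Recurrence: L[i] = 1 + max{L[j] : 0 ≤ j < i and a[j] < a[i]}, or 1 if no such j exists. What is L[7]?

2

   i    0    1    2    3    4    5    6    7    8    9   10   11   12
a[i]   19    6    6   16   15    3    3    4    5    7   11    4   14
L[i]    1    1    1    2    2    1    1    2    3    4    5    2    6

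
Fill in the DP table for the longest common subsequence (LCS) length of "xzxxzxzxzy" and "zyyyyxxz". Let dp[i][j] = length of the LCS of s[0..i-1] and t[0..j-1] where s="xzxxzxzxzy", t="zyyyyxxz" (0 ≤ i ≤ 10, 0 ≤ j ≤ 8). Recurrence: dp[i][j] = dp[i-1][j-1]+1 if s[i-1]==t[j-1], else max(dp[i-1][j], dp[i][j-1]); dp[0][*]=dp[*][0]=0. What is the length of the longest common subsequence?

   ''  z  y  y  y  y  x  x  z
''  0  0  0  0  0  0  0  0  0
 x  0  0  0  0  0  0  1  1  1
 z  0  1  1  1  1  1  1  1  2
 x  0  1  1  1  1  1  2  2  2
 x  0  1  1  1  1  1  2  3  3
 z  0  1  1  1  1  1  2  3  4
 x  0  1  1  1  1  1  2  3  4
 z  0  1  1  1  1  1  2  3  4
 x  0  1  1  1  1  1  2  3  4
 z  0  1  1  1  1  1  2  3  4
 y  0  1  2  2  2  2  2  3  4

4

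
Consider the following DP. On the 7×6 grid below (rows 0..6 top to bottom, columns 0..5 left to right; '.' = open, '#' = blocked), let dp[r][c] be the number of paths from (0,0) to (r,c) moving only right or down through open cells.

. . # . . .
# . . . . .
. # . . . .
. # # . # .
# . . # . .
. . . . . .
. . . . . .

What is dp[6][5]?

4

r\c   0   1   2   3   4   5
  0   1   1   0   0   0   0
  1   0   1   1   1   1   1
  2   0   0   1   2   3   4
  3   0   0   0   2   0   4
  4   0   0   0   0   0   4
  5   0   0   0   0   0   4
  6   0   0   0   0   0   4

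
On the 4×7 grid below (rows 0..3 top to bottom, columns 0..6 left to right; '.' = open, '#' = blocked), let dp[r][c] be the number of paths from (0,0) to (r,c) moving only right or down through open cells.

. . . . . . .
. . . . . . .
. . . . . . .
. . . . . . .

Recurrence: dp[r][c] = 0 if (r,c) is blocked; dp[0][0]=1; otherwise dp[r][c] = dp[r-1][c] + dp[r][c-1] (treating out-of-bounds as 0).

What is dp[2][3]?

10

r\c   0   1   2   3   4   5   6
  0   1   1   1   1   1   1   1
  1   1   2   3   4   5   6   7
  2   1   3   6  10  15  21  28
  3   1   4  10  20  35  56  84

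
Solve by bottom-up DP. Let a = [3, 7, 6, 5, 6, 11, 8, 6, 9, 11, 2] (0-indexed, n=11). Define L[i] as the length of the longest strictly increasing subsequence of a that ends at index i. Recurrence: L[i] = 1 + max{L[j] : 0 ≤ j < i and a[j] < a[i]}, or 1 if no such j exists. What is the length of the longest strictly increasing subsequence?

   i    0    1    2    3    4    5    6    7    8    9   10
a[i]    3    7    6    5    6   11    8    6    9   11    2
L[i]    1    2    2    2    3    4    4    3    5    6    1

6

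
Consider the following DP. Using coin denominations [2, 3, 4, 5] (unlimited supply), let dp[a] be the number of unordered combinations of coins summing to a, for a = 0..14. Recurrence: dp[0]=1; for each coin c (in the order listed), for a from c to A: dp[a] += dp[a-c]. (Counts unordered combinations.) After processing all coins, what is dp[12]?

10

after  coin     0     1     2     3     4     5     6     7     8     9    10    11    12    13    14
          2     1     0     1     0     1     0     1     0     1     0     1     0     1     0     1
          3     1     0     1     1     1     1     2     1     2     2     2     2     3     2     3
          4     1     0     1     1     2     1     3     2     4     3     5     4     7     5     8
          5     1     0     1     1     2     2     3     3     5     5     7     7    10    10    13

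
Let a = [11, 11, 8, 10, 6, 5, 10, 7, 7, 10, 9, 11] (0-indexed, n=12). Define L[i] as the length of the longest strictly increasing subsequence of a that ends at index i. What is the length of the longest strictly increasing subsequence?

   i    0    1    2    3    4    5    6    7    8    9   10   11
a[i]   11   11    8   10    6    5   10    7    7   10    9   11
L[i]    1    1    1    2    1    1    2    2    2    3    3    4

4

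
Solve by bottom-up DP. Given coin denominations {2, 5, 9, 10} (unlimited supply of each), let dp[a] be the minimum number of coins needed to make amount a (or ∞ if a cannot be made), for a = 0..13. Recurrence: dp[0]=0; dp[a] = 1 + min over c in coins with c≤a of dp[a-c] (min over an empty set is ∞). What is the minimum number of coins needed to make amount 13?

3

 a  0  1  2  3  4  5  6  7  8  9 10 11 12 13
dp  0  -  1  -  2  1  3  2  4  1  1  2  2  3
(- denotes ∞ / unreachable)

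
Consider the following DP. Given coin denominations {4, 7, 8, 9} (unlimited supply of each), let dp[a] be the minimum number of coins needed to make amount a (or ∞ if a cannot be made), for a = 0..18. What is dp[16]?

2

 a  0  1  2  3  4  5  6  7  8  9 10 11 12 13 14 15 16 17 18
dp  0  -  -  -  1  -  -  1  1  1  -  2  2  2  2  2  2  2  2
(- denotes ∞ / unreachable)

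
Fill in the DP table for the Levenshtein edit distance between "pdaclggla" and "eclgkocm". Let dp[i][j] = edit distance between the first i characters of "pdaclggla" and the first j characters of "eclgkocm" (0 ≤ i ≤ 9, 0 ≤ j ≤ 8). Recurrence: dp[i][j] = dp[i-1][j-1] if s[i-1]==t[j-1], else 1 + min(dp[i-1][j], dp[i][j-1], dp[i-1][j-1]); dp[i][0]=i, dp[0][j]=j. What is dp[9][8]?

   ''  e  c  l  g  k  o  c  m
''  0  1  2  3  4  5  6  7  8
 p  1  1  2  3  4  5  6  7  8
 d  2  2  2  3  4  5  6  7  8
 a  3  3  3  3  4  5  6  7  8
 c  4  4  3  4  4  5  6  6  7
 l  5  5  4  3  4  5  6  7  7
 g  6  6  5  4  3  4  5  6  7
 g  7  7  6  5  4  4  5  6  7
 l  8  8  7  6  5  5  5  6  7
 a  9  9  8  7  6  6  6  6  7

7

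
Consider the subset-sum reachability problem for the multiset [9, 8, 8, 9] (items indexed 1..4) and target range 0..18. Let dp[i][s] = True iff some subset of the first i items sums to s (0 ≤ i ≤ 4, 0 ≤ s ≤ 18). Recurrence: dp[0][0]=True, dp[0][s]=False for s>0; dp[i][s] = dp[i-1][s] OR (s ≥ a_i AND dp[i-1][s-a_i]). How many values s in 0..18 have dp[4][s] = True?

i\s   0   1   2   3   4   5   6   7   8   9  10  11  12  13  14  15  16  17  18
  0   T   F   F   F   F   F   F   F   F   F   F   F   F   F   F   F   F   F   F
  1   T   F   F   F   F   F   F   F   F   T   F   F   F   F   F   F   F   F   F
  2   T   F   F   F   F   F   F   F   T   T   F   F   F   F   F   F   F   T   F
  3   T   F   F   F   F   F   F   F   T   T   F   F   F   F   F   F   T   T   F
  4   T   F   F   F   F   F   F   F   T   T   F   F   F   F   F   F   T   T   T

6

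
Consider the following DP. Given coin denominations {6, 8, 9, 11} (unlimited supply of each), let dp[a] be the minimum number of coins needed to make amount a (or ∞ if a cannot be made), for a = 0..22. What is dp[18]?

 a  0  1  2  3  4  5  6  7  8  9 10 11 12 13 14 15 16 17 18 19 20 21 22
dp  0  -  -  -  -  -  1  -  1  1  -  1  2  -  2  2  2  2  2  2  2  3  2
(- denotes ∞ / unreachable)

2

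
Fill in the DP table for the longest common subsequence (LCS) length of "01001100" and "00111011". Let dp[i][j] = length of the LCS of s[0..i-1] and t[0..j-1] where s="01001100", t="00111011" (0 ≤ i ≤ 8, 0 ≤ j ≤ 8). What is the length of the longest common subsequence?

5

   ''  0  0  1  1  1  0  1  1
''  0  0  0  0  0  0  0  0  0
 0  0  1  1  1  1  1  1  1  1
 1  0  1  1  2  2  2  2  2  2
 0  0  1  2  2  2  2  3  3  3
 0  0  1  2  2  2  2  3  3  3
 1  0  1  2  3  3  3  3  4  4
 1  0  1  2  3  4  4  4  4  5
 0  0  1  2  3  4  4  5  5  5
 0  0  1  2  3  4  4  5  5  5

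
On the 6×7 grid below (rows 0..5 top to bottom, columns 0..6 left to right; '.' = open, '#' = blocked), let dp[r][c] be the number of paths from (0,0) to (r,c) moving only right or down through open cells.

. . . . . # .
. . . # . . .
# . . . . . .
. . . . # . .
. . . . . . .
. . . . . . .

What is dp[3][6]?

r\c   0   1   2   3   4   5   6
  0   1   1   1   1   1   0   0
  1   1   2   3   0   1   1   1
  2   0   2   5   5   6   7   8
  3   0   2   7  12   0   7  15
  4   0   2   9  21  21  28  43
  5   0   2  11  32  53  81 124

15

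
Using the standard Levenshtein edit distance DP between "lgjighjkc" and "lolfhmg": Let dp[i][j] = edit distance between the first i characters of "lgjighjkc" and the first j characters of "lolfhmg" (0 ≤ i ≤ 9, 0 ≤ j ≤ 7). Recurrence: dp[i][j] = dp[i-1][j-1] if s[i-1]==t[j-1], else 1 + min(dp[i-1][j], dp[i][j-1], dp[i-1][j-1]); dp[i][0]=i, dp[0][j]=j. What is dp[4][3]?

3

   ''  l  o  l  f  h  m  g
''  0  1  2  3  4  5  6  7
 l  1  0  1  2  3  4  5  6
 g  2  1  1  2  3  4  5  5
 j  3  2  2  2  3  4  5  6
 i  4  3  3  3  3  4  5  6
 g  5  4  4  4  4  4  5  5
 h  6  5  5  5  5  4  5  6
 j  7  6  6  6  6  5  5  6
 k  8  7  7  7  7  6  6  6
 c  9  8  8  8  8  7  7  7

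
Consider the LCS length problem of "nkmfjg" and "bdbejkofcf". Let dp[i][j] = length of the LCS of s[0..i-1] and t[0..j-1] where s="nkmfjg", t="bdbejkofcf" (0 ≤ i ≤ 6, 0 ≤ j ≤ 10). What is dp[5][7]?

1

   ''  b  d  b  e  j  k  o  f  c  f
''  0  0  0  0  0  0  0  0  0  0  0
 n  0  0  0  0  0  0  0  0  0  0  0
 k  0  0  0  0  0  0  1  1  1  1  1
 m  0  0  0  0  0  0  1  1  1  1  1
 f  0  0  0  0  0  0  1  1  2  2  2
 j  0  0  0  0  0  1  1  1  2  2  2
 g  0  0  0  0  0  1  1  1  2  2  2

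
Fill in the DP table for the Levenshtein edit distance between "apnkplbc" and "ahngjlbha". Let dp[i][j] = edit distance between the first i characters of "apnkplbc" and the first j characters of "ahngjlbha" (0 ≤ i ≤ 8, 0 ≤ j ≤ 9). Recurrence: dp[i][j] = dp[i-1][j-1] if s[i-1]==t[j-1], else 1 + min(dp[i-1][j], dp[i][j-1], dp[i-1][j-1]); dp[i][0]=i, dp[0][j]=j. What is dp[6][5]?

   ''  a  h  n  g  j  l  b  h  a
''  0  1  2  3  4  5  6  7  8  9
 a  1  0  1  2  3  4  5  6  7  8
 p  2  1  1  2  3  4  5  6  7  8
 n  3  2  2  1  2  3  4  5  6  7
 k  4  3  3  2  2  3  4  5  6  7
 p  5  4  4  3  3  3  4  5  6  7
 l  6  5  5  4  4  4  3  4  5  6
 b  7  6  6  5  5  5  4  3  4  5
 c  8  7  7  6  6  6  5  4  4  5

4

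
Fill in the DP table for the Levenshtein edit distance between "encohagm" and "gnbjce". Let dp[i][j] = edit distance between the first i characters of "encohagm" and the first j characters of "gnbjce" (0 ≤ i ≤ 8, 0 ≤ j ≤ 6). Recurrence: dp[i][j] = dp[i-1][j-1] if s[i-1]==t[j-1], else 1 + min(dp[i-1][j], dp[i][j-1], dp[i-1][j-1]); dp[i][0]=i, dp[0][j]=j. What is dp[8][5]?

   ''  g  n  b  j  c  e
''  0  1  2  3  4  5  6
 e  1  1  2  3  4  5  5
 n  2  2  1  2  3  4  5
 c  3  3  2  2  3  3  4
 o  4  4  3  3  3  4  4
 h  5  5  4  4  4  4  5
 a  6  6  5  5  5  5  5
 g  7  6  6  6  6  6  6
 m  8  7  7  7  7  7  7

7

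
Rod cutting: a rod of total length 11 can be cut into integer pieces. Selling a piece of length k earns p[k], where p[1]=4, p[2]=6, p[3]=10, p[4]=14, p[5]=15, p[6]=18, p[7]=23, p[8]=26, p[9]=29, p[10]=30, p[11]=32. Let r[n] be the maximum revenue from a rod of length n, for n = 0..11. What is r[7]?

28

   n    0    1    2    3    4    5    6    7    8    9   10   11
r[n]    0    4    8   12   16   20   24   28   32   36   40   44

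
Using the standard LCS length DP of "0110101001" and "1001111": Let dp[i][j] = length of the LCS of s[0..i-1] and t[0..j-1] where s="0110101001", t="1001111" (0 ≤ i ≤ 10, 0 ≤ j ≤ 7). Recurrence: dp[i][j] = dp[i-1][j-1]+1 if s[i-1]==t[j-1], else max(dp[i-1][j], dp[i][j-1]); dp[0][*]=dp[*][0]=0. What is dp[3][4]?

   ''  1  0  0  1  1  1  1
''  0  0  0  0  0  0  0  0
 0  0  0  1  1  1  1  1  1
 1  0  1  1  1  2  2  2  2
 1  0  1  1  1  2  3  3  3
 0  0  1  2  2  2  3  3  3
 1  0  1  2  2  3  3  4  4
 0  0  1  2  3  3  3  4  4
 1  0  1  2  3  4  4  4  5
 0  0  1  2  3  4  4  4  5
 0  0  1  2  3  4  4  4  5
 1  0  1  2  3  4  5  5  5

2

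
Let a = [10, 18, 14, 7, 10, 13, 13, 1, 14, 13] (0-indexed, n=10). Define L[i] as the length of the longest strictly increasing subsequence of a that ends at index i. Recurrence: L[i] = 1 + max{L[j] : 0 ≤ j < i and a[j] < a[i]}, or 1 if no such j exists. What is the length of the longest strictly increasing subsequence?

   i    0    1    2    3    4    5    6    7    8    9
a[i]   10   18   14    7   10   13   13    1   14   13
L[i]    1    2    2    1    2    3    3    1    4    3

4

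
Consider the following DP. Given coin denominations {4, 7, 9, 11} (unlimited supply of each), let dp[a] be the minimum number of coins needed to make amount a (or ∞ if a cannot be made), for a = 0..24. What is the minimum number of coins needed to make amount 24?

3

 a  0  1  2  3  4  5  6  7  8  9 10 11 12 13 14 15 16 17 18 19 20 21 22 23 24
dp  0  -  -  -  1  -  -  1  2  1  -  1  3  2  2  2  2  3  2  3  2  3  2  3  3
(- denotes ∞ / unreachable)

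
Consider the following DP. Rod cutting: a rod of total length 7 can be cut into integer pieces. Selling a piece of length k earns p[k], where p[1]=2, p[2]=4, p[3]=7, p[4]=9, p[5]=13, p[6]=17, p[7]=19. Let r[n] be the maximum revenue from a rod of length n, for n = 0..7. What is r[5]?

13

   n    0    1    2    3    4    5    6    7
r[n]    0    2    4    7    9   13   17   19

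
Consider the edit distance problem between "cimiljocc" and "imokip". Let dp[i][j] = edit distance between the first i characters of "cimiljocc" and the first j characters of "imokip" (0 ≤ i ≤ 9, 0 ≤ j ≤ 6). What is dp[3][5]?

4

   ''  i  m  o  k  i  p
''  0  1  2  3  4  5  6
 c  1  1  2  3  4  5  6
 i  2  1  2  3  4  4  5
 m  3  2  1  2  3  4  5
 i  4  3  2  2  3  3  4
 l  5  4  3  3  3  4  4
 j  6  5  4  4  4  4  5
 o  7  6  5  4  5  5  5
 c  8  7  6  5  5  6  6
 c  9  8  7  6  6  6  7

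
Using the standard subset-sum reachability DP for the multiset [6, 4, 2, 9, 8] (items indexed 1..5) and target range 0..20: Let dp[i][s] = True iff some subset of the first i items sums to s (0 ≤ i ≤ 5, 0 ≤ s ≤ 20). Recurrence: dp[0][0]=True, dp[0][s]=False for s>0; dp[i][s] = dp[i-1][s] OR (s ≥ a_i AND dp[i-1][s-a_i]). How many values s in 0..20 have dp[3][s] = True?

i\s   0   1   2   3   4   5   6   7   8   9  10  11  12  13  14  15  16  17  18  19  20
  0   T   F   F   F   F   F   F   F   F   F   F   F   F   F   F   F   F   F   F   F   F
  1   T   F   F   F   F   F   T   F   F   F   F   F   F   F   F   F   F   F   F   F   F
  2   T   F   F   F   T   F   T   F   F   F   T   F   F   F   F   F   F   F   F   F   F
  3   T   F   T   F   T   F   T   F   T   F   T   F   T   F   F   F   F   F   F   F   F
  4   T   F   T   F   T   F   T   F   T   T   T   T   T   T   F   T   F   T   F   T   F
  5   T   F   T   F   T   F   T   F   T   T   T   T   T   T   T   T   T   T   T   T   T

7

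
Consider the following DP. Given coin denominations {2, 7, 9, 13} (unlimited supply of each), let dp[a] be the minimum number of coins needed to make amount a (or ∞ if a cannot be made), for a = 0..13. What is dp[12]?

 a  0  1  2  3  4  5  6  7  8  9 10 11 12 13
dp  0  -  1  -  2  -  3  1  4  1  5  2  6  1
(- denotes ∞ / unreachable)

6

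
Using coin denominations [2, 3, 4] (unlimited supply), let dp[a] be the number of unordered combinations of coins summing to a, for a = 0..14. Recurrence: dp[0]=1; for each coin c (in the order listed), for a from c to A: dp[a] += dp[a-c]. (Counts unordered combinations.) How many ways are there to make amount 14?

after  coin     0     1     2     3     4     5     6     7     8     9    10    11    12    13    14
          2     1     0     1     0     1     0     1     0     1     0     1     0     1     0     1
          3     1     0     1     1     1     1     2     1     2     2     2     2     3     2     3
          4     1     0     1     1     2     1     3     2     4     3     5     4     7     5     8

8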